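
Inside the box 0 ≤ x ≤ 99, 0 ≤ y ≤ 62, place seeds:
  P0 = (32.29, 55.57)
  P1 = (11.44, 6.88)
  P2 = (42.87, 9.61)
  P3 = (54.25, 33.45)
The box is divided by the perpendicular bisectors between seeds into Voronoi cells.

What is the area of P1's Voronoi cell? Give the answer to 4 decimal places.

Area of P1's cell: 927.8811

1. box [0,99]×[0,62]: [(0, 0) (99, 0) (99, 62) (0, 62)]
2. ⊥bis P1·P0 via (21.865,31.225): [(0, 40.588) (0, 0) (94.7832, 0)]  |A|=1923.5318
3. ⊥bis P1·P2 via (27.155,8.245): [(25.2862, 29.76) (0, 40.588) (0, 0) (27.8712, 0)]  |A|=927.8811
4. ⊥bis P1·P3 via (32.845,20.165): [(25.2862, 29.76) (0, 40.588) (0, 0) (27.8712, 0)]  |A|=927.8811
5. canonical 4-gon: [(25.2862, 29.76) (0, 40.588) (0, 0) (27.8712, 0)]
6. shoelace: 927.8811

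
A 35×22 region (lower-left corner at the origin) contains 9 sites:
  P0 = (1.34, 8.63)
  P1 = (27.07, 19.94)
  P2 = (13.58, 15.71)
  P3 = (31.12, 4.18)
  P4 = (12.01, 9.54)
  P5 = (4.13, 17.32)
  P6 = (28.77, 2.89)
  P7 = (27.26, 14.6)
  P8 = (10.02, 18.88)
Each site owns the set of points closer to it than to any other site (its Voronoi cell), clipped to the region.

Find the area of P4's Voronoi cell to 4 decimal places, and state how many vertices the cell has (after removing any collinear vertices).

1. box [0,35]×[0,22]: [(0, 0) (35, 0) (35, 22) (0, 22)]
2. ⊥bis P4·P0 via (6.675,9.085): [(7.4498, 0) (35, 0) (35, 22) (5.5735, 22)]  |A|=626.7431
3. ⊥bis P4·P1 via (19.54,14.74): [(7.4498, 0) (29.719, 0) (14.5265, 22) (5.5735, 22)]  |A|=343.4433
4. ⊥bis P4·P2 via (12.795,12.625): [(6.2306, 14.2954) (7.4498, 0) (29.719, 0) (22.7498, 10.0919)]  |A|=227.881
5. ⊥bis P4·P3 via (21.565,6.86): [(22.49, 10.158) (6.2306, 14.2954) (7.4498, 0) (19.6409, 0)]  |A|=175.6135
6. ⊥bis P4·P5 via (8.07,13.43): [(22.49, 10.158) (8.3835, 13.7475) (6.4448, 11.7839) (7.4498, 0) (19.6409, 0)]  |A|=172.9688
7. ⊥bis P4·P6 via (20.39,6.215): [(22.0036, 10.2818) (8.3835, 13.7475) (6.4448, 11.7839) (7.4498, 0) (17.924, 0)]  |A|=161.4957
8. ⊥bis P4·P7 via (19.635,12.07): [(21.0368, 7.8452) (20.0646, 10.7752) (8.3835, 13.7475) (6.4448, 11.7839) (7.4498, 0) (17.924, 0)]  |A|=158.8948
9. ⊥bis P4·P8 via (11.015,14.21): [(21.0368, 7.8452) (20.0646, 10.7752) (8.5936, 13.6941) (8.2607, 13.6232) (6.4448, 11.7839) (7.4498, 0) (17.924, 0)]  |A|=158.8785
10. canonical 7-gon: [(21.0368, 7.8452) (20.0646, 10.7752) (8.5936, 13.6941) (8.2607, 13.6232) (6.4448, 11.7839) (7.4498, 0) (17.924, 0)]
11. shoelace: 158.8785

Area of P4's cell: 158.8785 (7 vertices)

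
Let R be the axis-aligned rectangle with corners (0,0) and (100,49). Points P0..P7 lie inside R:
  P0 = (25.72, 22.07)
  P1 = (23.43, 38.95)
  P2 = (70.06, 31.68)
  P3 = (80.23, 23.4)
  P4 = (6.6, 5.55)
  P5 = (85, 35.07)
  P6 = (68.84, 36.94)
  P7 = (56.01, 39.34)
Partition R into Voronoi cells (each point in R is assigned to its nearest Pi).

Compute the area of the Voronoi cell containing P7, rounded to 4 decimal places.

1. box [0,100]×[0,49]: [(0, 0) (100, 0) (100, 49) (0, 49)]
2. ⊥bis P7·P0 via (40.865,30.705): [(58.3716, 0) (100, 0) (100, 49) (30.434, 49)]  |A|=2724.2622
3. ⊥bis P7·P1 via (39.72,39.145): [(39.7986, 32.5753) (58.3716, 0) (100, 0) (100, 49) (39.602, 49)]  |A|=2648.9712
4. ⊥bis P7·P2 via (63.035,35.51): [(39.7986, 32.5753) (50.8589, 13.1766) (70.3897, 49) (39.602, 49)]  |A|=640.3834
5. ⊥bis P7·P3 via (68.12,31.37): [(39.7986, 32.5753) (50.8589, 13.1766) (70.3897, 49) (39.602, 49)]  |A|=640.3834
6. ⊥bis P7·P4 via (31.305,22.445): [(39.7986, 32.5753) (50.8589, 13.1766) (70.3897, 49) (39.602, 49)]  |A|=640.3834
7. ⊥bis P7·P5 via (70.505,37.205): [(39.7986, 32.5753) (50.8589, 13.1766) (70.3897, 49) (39.602, 49)]  |A|=640.3834
8. ⊥bis P7·P6 via (62.425,38.14): [(39.7986, 32.5753) (50.8589, 13.1766) (61.3574, 32.433) (64.4565, 49) (39.602, 49)]  |A|=591.2358
9. canonical 5-gon: [(39.7986, 32.5753) (50.8589, 13.1766) (61.3574, 32.433) (64.4565, 49) (39.602, 49)]
10. shoelace: 591.2358

Area of P7's cell: 591.2358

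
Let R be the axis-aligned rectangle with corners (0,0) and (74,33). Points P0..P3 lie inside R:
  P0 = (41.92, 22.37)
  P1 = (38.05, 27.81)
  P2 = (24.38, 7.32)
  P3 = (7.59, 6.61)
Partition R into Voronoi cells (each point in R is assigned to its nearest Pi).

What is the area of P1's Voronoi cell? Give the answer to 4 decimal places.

1. box [0,74]×[0,33]: [(0, 0) (74, 0) (74, 33) (0, 33)]
2. ⊥bis P1·P0 via (39.985,25.09): [(0, 0) (4.7164, 0) (51.104, 33) (0, 33)]  |A|=921.0355
3. ⊥bis P1·P2 via (31.215,17.565): [(30.2821, 18.1874) (51.104, 33) (8.0794, 33)]  |A|=318.6529
4. ⊥bis P1·P3 via (22.82,17.21): [(15.0816, 28.3285) (30.2821, 18.1874) (51.104, 33) (11.8302, 33)]  |A|=309.8919
5. canonical 4-gon: [(15.0816, 28.3285) (30.2821, 18.1874) (51.104, 33) (11.8302, 33)]
6. shoelace: 309.8919

Area of P1's cell: 309.8919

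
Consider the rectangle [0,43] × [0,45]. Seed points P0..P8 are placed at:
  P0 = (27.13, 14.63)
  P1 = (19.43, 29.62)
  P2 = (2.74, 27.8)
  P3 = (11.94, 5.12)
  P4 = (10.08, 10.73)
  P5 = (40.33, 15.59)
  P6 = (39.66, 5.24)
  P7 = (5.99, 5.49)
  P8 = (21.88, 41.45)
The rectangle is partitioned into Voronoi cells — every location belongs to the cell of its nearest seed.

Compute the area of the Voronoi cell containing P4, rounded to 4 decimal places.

Area of P4's cell: 174.1845

1. box [0,43]×[0,45]: [(0, 0) (43, 0) (43, 45) (0, 45)]
2. ⊥bis P4·P0 via (18.605,12.68): [(0, 0) (21.5054, 0) (11.2122, 45) (0, 45)]  |A|=736.1452
3. ⊥bis P4·P1 via (14.755,20.175): [(0, 27.4783) (0, 0) (21.5054, 0) (17.1633, 18.983)]  |A|=439.927
4. ⊥bis P4·P2 via (6.41,19.265): [(11.8594, 21.6082) (0, 16.5087) (0, 0) (21.5054, 0) (17.1633, 18.983)]  |A|=374.8806
5. ⊥bis P4·P3 via (11.01,7.925): [(11.8594, 21.6082) (0, 16.5087) (0, 4.2746) (19.0806, 10.6008) (17.1633, 18.983)]  |A|=220.112
6. ⊥bis P4·P5 via (25.205,13.16): [(11.8594, 21.6082) (0, 16.5087) (0, 4.2746) (19.0806, 10.6008) (17.1633, 18.983)]  |A|=220.112
7. ⊥bis P4·P6 via (24.87,7.985): [(11.8594, 21.6082) (0, 16.5087) (0, 4.2746) (19.0806, 10.6008) (17.1633, 18.983)]  |A|=220.112
8. ⊥bis P4·P7 via (8.035,8.11): [(11.8594, 21.6082) (0, 16.5087) (0, 14.3816) (9.0883, 7.2879) (19.0806, 10.6008) (17.1633, 18.983)]  |A|=174.1845
9. ⊥bis P4·P8 via (15.98,26.09): [(11.8594, 21.6082) (0, 16.5087) (0, 14.3816) (9.0883, 7.2879) (19.0806, 10.6008) (17.1633, 18.983)]  |A|=174.1845
10. canonical 6-gon: [(11.8594, 21.6082) (0, 16.5087) (0, 14.3816) (9.0883, 7.2879) (19.0806, 10.6008) (17.1633, 18.983)]
11. shoelace: 174.1845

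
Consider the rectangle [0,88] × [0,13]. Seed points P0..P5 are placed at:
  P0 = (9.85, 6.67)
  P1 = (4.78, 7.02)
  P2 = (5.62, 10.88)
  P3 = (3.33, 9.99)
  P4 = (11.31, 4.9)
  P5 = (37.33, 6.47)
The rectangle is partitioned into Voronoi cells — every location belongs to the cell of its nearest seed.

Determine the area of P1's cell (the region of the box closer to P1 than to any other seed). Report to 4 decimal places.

Area of P1's cell: 56.3910

1. box [0,88]×[0,13]: [(0, 0) (88, 0) (88, 13) (0, 13)]
2. ⊥bis P1·P0 via (7.315,6.845): [(0, 0) (6.8425, 0) (7.7399, 13) (0, 13)]  |A|=94.7854
3. ⊥bis P1·P2 via (5.2,8.95): [(0, 10.0816) (0, 0) (6.8425, 0) (7.4269, 8.4654)]  |A|=66.3994
4. ⊥bis P1·P3 via (4.055,8.505): [(5.0385, 8.9851) (0, 6.5253) (0, 0) (6.8425, 0) (7.4269, 8.4654)]  |A|=57.4402
5. ⊥bis P1·P4 via (8.045,5.96): [(5.0385, 8.9851) (0, 6.5253) (0, 0) (6.1101, 0) (7.0403, 2.8652) (7.4269, 8.4654)]  |A|=56.391
6. ⊥bis P1·P5 via (21.055,6.745): [(5.0385, 8.9851) (0, 6.5253) (0, 0) (6.1101, 0) (7.0403, 2.8652) (7.4269, 8.4654)]  |A|=56.391
7. canonical 6-gon: [(5.0385, 8.9851) (0, 6.5253) (0, 0) (6.1101, 0) (7.0403, 2.8652) (7.4269, 8.4654)]
8. shoelace: 56.391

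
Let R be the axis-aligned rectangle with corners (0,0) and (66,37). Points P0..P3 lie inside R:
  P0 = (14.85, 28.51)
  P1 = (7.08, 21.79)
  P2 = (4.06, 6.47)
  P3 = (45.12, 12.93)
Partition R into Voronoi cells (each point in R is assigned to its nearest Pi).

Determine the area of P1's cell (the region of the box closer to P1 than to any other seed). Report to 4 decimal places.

Area of P1's cell: 265.9742

1. box [0,66]×[0,37]: [(0, 0) (66, 0) (66, 37) (0, 37)]
2. ⊥bis P1·P0 via (10.965,25.15): [(0, 0) (32.7164, 0) (0.7164, 37) (0, 37)]  |A|=618.505
3. ⊥bis P1·P2 via (5.57,14.13): [(0, 15.228) (23.5635, 10.583) (0.7164, 37) (0, 37)]  |A|=265.9742
4. ⊥bis P1·P3 via (26.1,17.36): [(0, 15.228) (23.5635, 10.583) (0.7164, 37) (0, 37)]  |A|=265.9742
5. canonical 4-gon: [(0, 15.228) (23.5635, 10.583) (0.7164, 37) (0, 37)]
6. shoelace: 265.9742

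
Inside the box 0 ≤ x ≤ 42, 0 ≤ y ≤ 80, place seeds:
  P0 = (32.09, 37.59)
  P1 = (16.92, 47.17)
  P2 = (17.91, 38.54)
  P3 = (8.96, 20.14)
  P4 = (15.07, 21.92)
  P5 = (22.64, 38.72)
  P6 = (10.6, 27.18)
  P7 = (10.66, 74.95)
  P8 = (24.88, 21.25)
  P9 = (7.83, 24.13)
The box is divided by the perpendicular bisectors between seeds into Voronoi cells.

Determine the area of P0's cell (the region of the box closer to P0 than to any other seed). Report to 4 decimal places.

1. box [0,42]×[0,80]: [(0, 0) (42, 0) (42, 80) (0, 80)]
2. ⊥bis P0·P1 via (24.505,42.38): [(0, 3.5762) (0, 0) (42, 0) (42, 70.0835)]  |A|=1546.8519
3. ⊥bis P0·P2 via (25,38.065): [(25.3821, 43.769) (22.4498, 0) (42, 0) (42, 70.0835)]  |A|=1010.1643
4. ⊥bis P0·P3 via (20.525,28.865): [(25.3821, 43.769) (24.0689, 24.1675) (42, 0.3999) (42, 70.0835)]  |A|=770.3396
5. ⊥bis P0·P4 via (23.58,29.755): [(25.3821, 43.769) (24.3847, 28.881) (42, 9.7481) (42, 70.0835)]  |A|=641.9925
6. ⊥bis P0·P5 via (27.365,38.155): [(28.6563, 48.9535) (26.0409, 27.0821) (42, 9.7481) (42, 70.0835)]  |A|=599.7412
7. ⊥bis P0·P6 via (21.345,32.385): [(28.6563, 48.9535) (26.0409, 27.0821) (42, 9.7481) (42, 70.0835)]  |A|=599.7412
8. ⊥bis P0·P7 via (21.375,56.27): [(40.0366, 66.9745) (28.6563, 48.9535) (26.0409, 27.0821) (42, 9.7481) (42, 68.1007)]  |A|=597.7947
9. ⊥bis P0·P8 via (28.485,29.42): [(40.0366, 66.9745) (28.6563, 48.9535) (26.429, 30.3272) (42, 23.4565) (42, 68.1007)]  |A|=461.8094
10. ⊥bis P0·P9 via (19.96,30.86): [(40.0366, 66.9745) (28.6563, 48.9535) (26.429, 30.3272) (42, 23.4565) (42, 68.1007)]  |A|=461.8094
11. canonical 5-gon: [(40.0366, 66.9745) (28.6563, 48.9535) (26.429, 30.3272) (42, 23.4565) (42, 68.1007)]
12. shoelace: 461.8094

Area of P0's cell: 461.8094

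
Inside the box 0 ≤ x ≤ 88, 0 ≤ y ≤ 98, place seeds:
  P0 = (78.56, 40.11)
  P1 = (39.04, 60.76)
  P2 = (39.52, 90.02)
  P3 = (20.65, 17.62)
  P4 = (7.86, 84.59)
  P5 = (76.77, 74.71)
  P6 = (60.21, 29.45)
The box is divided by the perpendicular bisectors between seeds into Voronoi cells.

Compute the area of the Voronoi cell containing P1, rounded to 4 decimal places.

1. box [0,88]×[0,98]: [(0, 0) (88, 0) (88, 98) (0, 98)]
2. ⊥bis P1·P0 via (58.8,50.435): [(0, 0) (32.4467, 0) (83.6537, 98) (0, 98)]  |A|=5688.918
3. ⊥bis P1·P2 via (39.28,75.39): [(0, 76.0344) (0, 0) (32.4467, 0) (71.5628, 74.8604)]  |A|=3935.1017
4. ⊥bis P1·P3 via (29.845,39.19): [(0, 76.0344) (0, 51.9125) (48.72, 31.1438) (71.5628, 74.8604)]  |A|=2165.2557
5. ⊥bis P1·P4 via (23.45,72.675): [(25.6953, 75.6129) (5.7187, 49.4747) (48.72, 31.1438) (71.5628, 74.8604)]  |A|=1756.259
6. ⊥bis P1·P5 via (57.905,67.735): [(55.1711, 75.1293) (25.6953, 75.6129) (5.7187, 49.4747) (48.72, 31.1438) (62.0217, 56.6007)]  |A|=1605.3226
7. ⊥bis P1·P6 via (49.625,45.105): [(55.1711, 75.1293) (25.6953, 75.6129) (5.7187, 49.4747) (36.611, 36.3057) (59.5058, 51.7859) (62.0217, 56.6007)]  |A|=1452.5086
8. canonical 6-gon: [(55.1711, 75.1293) (25.6953, 75.6129) (5.7187, 49.4747) (36.611, 36.3057) (59.5058, 51.7859) (62.0217, 56.6007)]
9. shoelace: 1452.5086

Area of P1's cell: 1452.5086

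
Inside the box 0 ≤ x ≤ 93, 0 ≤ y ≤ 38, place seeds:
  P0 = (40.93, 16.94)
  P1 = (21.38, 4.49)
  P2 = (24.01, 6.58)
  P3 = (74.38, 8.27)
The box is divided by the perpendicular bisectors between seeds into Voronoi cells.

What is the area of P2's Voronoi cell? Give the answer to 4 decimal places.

1. box [0,93]×[0,38]: [(0, 0) (93, 0) (93, 38) (0, 38)]
2. ⊥bis P2·P0 via (32.47,11.76): [(0, 0) (39.6706, 0) (16.4034, 38) (0, 38)]  |A|=1065.4059
3. ⊥bis P2·P1 via (22.695,5.535): [(0, 34.0938) (27.0935, 0) (39.6706, 0) (16.4034, 38) (0, 38)]  |A|=603.5454
4. ⊥bis P2·P3 via (49.195,7.425): [(0, 34.0938) (27.0935, 0) (39.6706, 0) (16.4034, 38) (0, 38)]  |A|=603.5454
5. canonical 5-gon: [(0, 34.0938) (27.0935, 0) (39.6706, 0) (16.4034, 38) (0, 38)]
6. shoelace: 603.5454

Area of P2's cell: 603.5454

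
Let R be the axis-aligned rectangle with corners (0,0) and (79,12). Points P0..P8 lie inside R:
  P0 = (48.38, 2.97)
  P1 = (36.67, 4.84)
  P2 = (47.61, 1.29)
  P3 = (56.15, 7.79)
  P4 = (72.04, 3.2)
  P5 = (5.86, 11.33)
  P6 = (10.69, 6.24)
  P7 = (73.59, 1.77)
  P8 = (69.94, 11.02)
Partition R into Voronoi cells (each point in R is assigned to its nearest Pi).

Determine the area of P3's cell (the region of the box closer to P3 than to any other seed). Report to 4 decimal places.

Area of P3's cell: 136.3686

1. box [0,79]×[0,12]: [(0, 0) (79, 0) (79, 12) (0, 12)]
2. ⊥bis P3·P0 via (52.265,5.38): [(55.6024, 0) (79, 0) (79, 12) (48.1584, 12)]  |A|=325.4353
3. ⊥bis P3·P1 via (46.41,6.315): [(55.6024, 0) (79, 0) (79, 12) (48.1584, 12)]  |A|=325.4353
4. ⊥bis P3·P2 via (51.88,4.54): [(55.6024, 0) (79, 0) (79, 12) (48.1584, 12)]  |A|=325.4353
5. ⊥bis P3·P4 via (64.095,5.495): [(55.6024, 0) (62.5077, 0) (65.974, 12) (48.1584, 12)]  |A|=148.3258
6. ⊥bis P3·P5 via (31.005,9.56): [(55.6024, 0) (62.5077, 0) (65.974, 12) (48.1584, 12)]  |A|=148.3258
7. ⊥bis P3·P6 via (33.42,7.015): [(55.6024, 0) (62.5077, 0) (65.974, 12) (48.1584, 12)]  |A|=148.3258
8. ⊥bis P3·P7 via (64.87,4.78): [(55.6024, 0) (62.5077, 0) (65.974, 12) (48.1584, 12)]  |A|=148.3258
9. ⊥bis P3·P8 via (63.045,9.405): [(55.6024, 0) (62.5077, 0) (64.0209, 5.2385) (62.4372, 12) (48.1584, 12)]  |A|=136.3686
10. canonical 5-gon: [(55.6024, 0) (62.5077, 0) (64.0209, 5.2385) (62.4372, 12) (48.1584, 12)]
11. shoelace: 136.3686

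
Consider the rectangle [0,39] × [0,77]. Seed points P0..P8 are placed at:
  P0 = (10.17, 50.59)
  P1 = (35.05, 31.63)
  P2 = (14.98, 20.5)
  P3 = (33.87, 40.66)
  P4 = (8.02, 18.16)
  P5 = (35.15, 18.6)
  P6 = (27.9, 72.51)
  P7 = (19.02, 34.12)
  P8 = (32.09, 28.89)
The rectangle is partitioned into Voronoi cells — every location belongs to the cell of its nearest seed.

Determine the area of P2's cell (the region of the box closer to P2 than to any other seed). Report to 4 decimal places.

1. box [0,39]×[0,77]: [(0, 0) (39, 0) (39, 77) (0, 77)]
2. ⊥bis P2·P0 via (12.575,35.545): [(0, 33.5348) (0, 0) (39, 0) (39, 39.7691)]  |A|=1429.4275
3. ⊥bis P2·P1 via (25.015,26.065): [(19.1729, 36.5997) (0, 33.5348) (0, 0) (39, 0) (39, 0.8468)]  |A|=1043.5684
4. ⊥bis P2·P3 via (24.425,30.58): [(20.441, 34.3131) (18.1714, 36.4396) (0, 33.5348) (0, 0) (39, 0) (39, 0.8468)]  |A|=1042.3219
5. ⊥bis P2·P4 via (11.5,19.33): [(20.441, 34.3131) (18.1714, 36.4396) (6.3813, 34.5549) (17.9989, 0) (39, 0) (39, 0.8468)]  |A|=624.3495
6. ⊥bis P2·P5 via (25.065,19.55): [(25.5823, 25.042) (20.441, 34.3131) (18.1714, 36.4396) (6.3813, 34.5549) (17.9989, 0) (23.2234, 0)]  |A|=421.1303
7. ⊥bis P2·P6 via (21.44,46.505): [(25.5823, 25.042) (20.441, 34.3131) (18.1714, 36.4396) (6.3813, 34.5549) (17.9989, 0) (23.2234, 0)]  |A|=421.1303
8. ⊥bis P2·P7 via (17,27.31): [(25.5569, 24.7718) (7.9106, 30.0061) (17.9989, 0) (23.2234, 0)]  |A|=303.0562
9. ⊥bis P2·P8 via (23.535,24.695): [(25.225, 21.2485) (23.1468, 25.4867) (7.9106, 30.0061) (17.9989, 0) (23.2234, 0)]  |A|=298.6918
10. canonical 5-gon: [(25.225, 21.2485) (23.1468, 25.4867) (7.9106, 30.0061) (17.9989, 0) (23.2234, 0)]
11. shoelace: 298.6918

Area of P2's cell: 298.6918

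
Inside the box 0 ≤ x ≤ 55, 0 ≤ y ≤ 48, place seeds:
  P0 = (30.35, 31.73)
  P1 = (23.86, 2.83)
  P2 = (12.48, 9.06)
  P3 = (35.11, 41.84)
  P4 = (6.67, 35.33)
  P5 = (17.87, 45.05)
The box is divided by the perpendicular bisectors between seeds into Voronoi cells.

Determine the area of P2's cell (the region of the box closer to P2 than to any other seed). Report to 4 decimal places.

Area of P2's cell: 446.3042

1. box [0,55]×[0,48]: [(0, 0) (55, 0) (55, 48) (0, 48)]
2. ⊥bis P2·P0 via (21.415,20.395): [(0, 37.2757) (0, 0) (47.2882, 0)]  |A|=881.3516
3. ⊥bis P2·P1 via (18.17,5.945): [(24.6742, 17.8259) (0, 37.2757) (0, 0) (14.9154, 0)]  |A|=592.8145
4. ⊥bis P2·P3 via (23.795,25.45): [(24.6742, 17.8259) (0, 37.2757) (0, 0) (14.9154, 0)]  |A|=592.8145
5. ⊥bis P2·P4 via (9.575,22.195): [(24.6742, 17.8259) (17.0377, 23.8455) (0, 20.0773) (0, 0) (14.9154, 0)]  |A|=446.3042
6. ⊥bis P2·P5 via (15.175,27.055): [(24.6742, 17.8259) (17.0377, 23.8455) (0, 20.0773) (0, 0) (14.9154, 0)]  |A|=446.3042
7. canonical 5-gon: [(24.6742, 17.8259) (17.0377, 23.8455) (0, 20.0773) (0, 0) (14.9154, 0)]
8. shoelace: 446.3042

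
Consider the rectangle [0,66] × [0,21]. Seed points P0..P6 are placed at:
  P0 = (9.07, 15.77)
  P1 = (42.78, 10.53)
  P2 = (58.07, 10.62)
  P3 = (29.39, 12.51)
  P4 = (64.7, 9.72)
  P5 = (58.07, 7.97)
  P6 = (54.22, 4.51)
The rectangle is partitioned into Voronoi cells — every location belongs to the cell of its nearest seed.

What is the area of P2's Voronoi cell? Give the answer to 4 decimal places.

1. box [0,66]×[0,21]: [(0, 0) (66, 0) (66, 21) (0, 21)]
2. ⊥bis P2·P0 via (33.57,13.195): [(32.1832, 0) (66, 0) (66, 21) (34.3903, 21)]  |A|=686.9783
3. ⊥bis P2·P1 via (50.425,10.575): [(50.4872, 0) (66, 0) (66, 21) (50.3636, 21)]  |A|=327.0657
4. ⊥bis P2·P3 via (43.73,11.565): [(50.4872, 0) (66, 0) (66, 21) (50.3636, 21)]  |A|=327.0657
5. ⊥bis P2·P4 via (61.385,10.17): [(50.4872, 0) (60.0045, 0) (62.8551, 21) (50.3636, 21)]  |A|=231.0915
6. ⊥bis P2·P5 via (58.07,9.295): [(50.4325, 9.295) (61.2662, 9.295) (62.8551, 21) (50.3636, 21)]  |A|=136.5107
7. ⊥bis P2·P6 via (56.145,7.565): [(50.4215, 11.1715) (53.3995, 9.295) (61.2662, 9.295) (62.8551, 21) (50.3636, 21)]  |A|=133.727
8. canonical 5-gon: [(50.4215, 11.1715) (53.3995, 9.295) (61.2662, 9.295) (62.8551, 21) (50.3636, 21)]
9. shoelace: 133.727

Area of P2's cell: 133.7270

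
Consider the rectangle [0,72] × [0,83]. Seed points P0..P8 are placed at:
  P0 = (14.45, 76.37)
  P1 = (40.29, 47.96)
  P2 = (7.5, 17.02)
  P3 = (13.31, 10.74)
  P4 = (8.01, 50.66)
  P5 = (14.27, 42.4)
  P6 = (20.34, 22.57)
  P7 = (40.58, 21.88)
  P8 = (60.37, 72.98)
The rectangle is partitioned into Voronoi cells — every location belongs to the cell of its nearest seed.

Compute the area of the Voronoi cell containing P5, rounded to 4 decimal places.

1. box [0,72]×[0,83]: [(0, 0) (72, 0) (72, 83) (0, 83)]
2. ⊥bis P5·P0 via (14.36,59.385): [(0, 59.4611) (0, 0) (72, 0) (72, 59.0796)]  |A|=4267.4641
3. ⊥bis P5·P1 via (27.28,45.18): [(24.2559, 59.3326) (0, 59.4611) (0, 0) (36.9341, 0)]  |A|=1816.8385
4. ⊥bis P5·P2 via (10.885,29.71): [(31.7764, 24.1373) (24.2559, 59.3326) (0, 59.4611) (0, 32.6135)]  |A|=852.9223
5. ⊥bis P5·P3 via (13.79,26.57): [(23.7937, 26.2667) (31.3705, 26.0369) (24.2559, 59.3326) (0, 59.4611) (0, 32.6135)]  |A|=845.7724
6. ⊥bis P5·P4 via (11.14,46.53): [(23.7937, 26.2667) (31.3705, 26.0369) (24.7823, 56.8691) (0, 38.0873) (0, 32.6135)]  |A|=551.0839
7. ⊥bis P5·P6 via (17.305,32.485): [(9.4713, 30.0871) (29.2138, 36.1303) (24.7823, 56.8691) (0, 38.0873) (0, 32.6135)]  |A|=432.105
8. ⊥bis P5·P7 via (27.425,32.14): [(9.4713, 30.0871) (29.2138, 36.1303) (24.7823, 56.8691) (0, 38.0873) (0, 32.6135)]  |A|=432.105
9. ⊥bis P5·P8 via (37.32,57.69): [(9.4713, 30.0871) (29.2138, 36.1303) (24.7823, 56.8691) (0, 38.0873) (0, 32.6135)]  |A|=432.105
10. canonical 5-gon: [(9.4713, 30.0871) (29.2138, 36.1303) (24.7823, 56.8691) (0, 38.0873) (0, 32.6135)]
11. shoelace: 432.105

Area of P5's cell: 432.1050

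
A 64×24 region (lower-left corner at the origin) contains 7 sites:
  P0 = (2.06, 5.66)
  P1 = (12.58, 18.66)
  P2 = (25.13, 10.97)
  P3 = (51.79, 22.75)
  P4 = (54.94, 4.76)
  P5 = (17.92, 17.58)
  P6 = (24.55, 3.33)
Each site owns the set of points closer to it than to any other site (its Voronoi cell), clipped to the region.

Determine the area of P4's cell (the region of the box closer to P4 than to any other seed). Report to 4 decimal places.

1. box [0,64]×[0,24]: [(0, 0) (64, 0) (64, 24) (0, 24)]
2. ⊥bis P4·P0 via (28.5,5.21): [(28.4113, 0) (64, 0) (64, 24) (28.8198, 24)]  |A|=849.2265
3. ⊥bis P4·P1 via (33.76,11.71): [(29.9175, 0) (64, 0) (64, 24) (37.7928, 24)]  |A|=723.4761
4. ⊥bis P4·P2 via (40.035,7.865): [(38.3966, 0) (64, 0) (64, 24) (43.3962, 24)]  |A|=554.4864
5. ⊥bis P4·P3 via (53.365,13.755): [(40.8038, 11.5556) (38.3966, 0) (64, 0) (64, 15.6172)]  |A|=329.0604
6. ⊥bis P4·P5 via (36.43,11.17): [(40.8038, 11.5556) (38.3966, 0) (64, 0) (64, 15.6172)]  |A|=329.0604
7. ⊥bis P4·P6 via (39.745,4.045): [(40.8038, 11.5556) (39.6518, 6.0255) (39.9353, 0) (64, 0) (64, 15.6172)]  |A|=324.4244
8. canonical 5-gon: [(40.8038, 11.5556) (39.6518, 6.0255) (39.9353, 0) (64, 0) (64, 15.6172)]
9. shoelace: 324.4244

Area of P4's cell: 324.4244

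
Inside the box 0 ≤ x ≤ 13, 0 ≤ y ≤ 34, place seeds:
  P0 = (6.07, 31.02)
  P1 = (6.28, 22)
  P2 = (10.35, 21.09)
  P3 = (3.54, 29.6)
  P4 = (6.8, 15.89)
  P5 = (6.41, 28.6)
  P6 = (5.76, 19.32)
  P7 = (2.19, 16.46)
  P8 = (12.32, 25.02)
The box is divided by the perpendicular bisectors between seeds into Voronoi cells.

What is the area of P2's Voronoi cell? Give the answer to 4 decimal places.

Area of P2's cell: 28.8117

1. box [0,13]×[0,34]: [(0, 0) (13, 0) (13, 34) (0, 34)]
2. ⊥bis P2·P0 via (8.21,26.055): [(0, 22.5163) (0, 0) (13, 0) (13, 28.1196)]  |A|=329.1335
3. ⊥bis P2·P1 via (8.315,21.545): [(9.4421, 26.5861) (3.4978, 0) (13, 0) (13, 28.1196)]  |A|=176.3359
4. ⊥bis P2·P3 via (6.945,25.345): [(9.4421, 26.5861) (3.4978, 0) (13, 0) (13, 28.1196)]  |A|=176.3359
5. ⊥bis P2·P4 via (8.575,18.49): [(9.4421, 26.5861) (7.7568, 19.0486) (13, 15.4691) (13, 28.1196)]  |A|=45.2809
6. ⊥bis P2·P5 via (8.38,24.845): [(9.1423, 25.2449) (7.7568, 19.0486) (13, 15.4691) (13, 27.2688)]  |A|=41.484
7. ⊥bis P2·P6 via (8.055,20.205): [(9.1423, 25.2449) (8.0299, 20.27) (8.7668, 18.359) (13, 15.4691) (13, 27.2688)]  |A|=40.773
8. ⊥bis P2·P7 via (6.27,18.775): [(9.1423, 25.2449) (8.0299, 20.27) (8.7668, 18.359) (13, 15.4691) (13, 27.2688)]  |A|=40.773
9. ⊥bis P2·P8 via (11.335,23.055): [(8.923, 24.2641) (8.0299, 20.27) (8.7668, 18.359) (13, 15.4691) (13, 22.2204)]  |A|=28.8117
10. canonical 5-gon: [(8.923, 24.2641) (8.0299, 20.27) (8.7668, 18.359) (13, 15.4691) (13, 22.2204)]
11. shoelace: 28.8117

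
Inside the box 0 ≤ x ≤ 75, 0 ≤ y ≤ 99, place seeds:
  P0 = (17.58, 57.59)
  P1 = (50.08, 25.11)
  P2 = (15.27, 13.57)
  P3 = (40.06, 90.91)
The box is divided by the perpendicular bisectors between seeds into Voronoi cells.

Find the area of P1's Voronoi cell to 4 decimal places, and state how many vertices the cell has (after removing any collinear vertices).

Area of P1's cell: 2354.3818 (5 vertices)

1. box [0,75]×[0,99]: [(0, 0) (75, 0) (75, 99) (0, 99)]
2. ⊥bis P1·P0 via (33.83,41.35): [(0, 7.4992) (0, 0) (75, 0) (75, 82.5454)]  |A|=3376.6695
3. ⊥bis P1·P2 via (32.675,19.34): [(27.4836, 34.9997) (39.0865, 0) (75, 0) (75, 82.5454)]  |A|=2589.6101
4. ⊥bis P1·P3 via (45.07,58.01): [(51.4508, 58.9817) (27.4836, 34.9997) (39.0865, 0) (75, 0) (75, 62.5677)]  |A|=2354.3818
5. canonical 5-gon: [(51.4508, 58.9817) (27.4836, 34.9997) (39.0865, 0) (75, 0) (75, 62.5677)]
6. shoelace: 2354.3818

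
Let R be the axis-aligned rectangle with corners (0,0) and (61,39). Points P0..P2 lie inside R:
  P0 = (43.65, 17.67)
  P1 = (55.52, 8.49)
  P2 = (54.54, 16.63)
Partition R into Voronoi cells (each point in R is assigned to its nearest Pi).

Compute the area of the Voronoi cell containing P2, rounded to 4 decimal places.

Area of P2's cell: 293.3053

1. box [0,61]×[0,39]: [(0, 0) (61, 0) (61, 39) (0, 39)]
2. ⊥bis P2·P0 via (49.095,17.15): [(47.4572, 0) (61, 0) (61, 39) (51.1817, 39)]  |A|=455.5424
3. ⊥bis P2·P1 via (55.03,12.56): [(48.5825, 11.7838) (61, 13.2787) (61, 39) (51.1817, 39)]  |A|=293.3053
4. canonical 4-gon: [(48.5825, 11.7838) (61, 13.2787) (61, 39) (51.1817, 39)]
5. shoelace: 293.3053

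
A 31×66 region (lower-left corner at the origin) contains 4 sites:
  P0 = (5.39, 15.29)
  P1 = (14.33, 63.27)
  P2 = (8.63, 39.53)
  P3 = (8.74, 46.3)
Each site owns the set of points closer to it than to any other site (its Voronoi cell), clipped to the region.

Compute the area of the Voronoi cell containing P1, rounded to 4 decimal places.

Area of P1's cell: 388.1538

1. box [0,31]×[0,66]: [(0, 0) (31, 0) (31, 66) (0, 66)]
2. ⊥bis P1·P0 via (9.86,39.28): [(0, 41.1172) (31, 35.341) (31, 66) (0, 66)]  |A|=860.8975
3. ⊥bis P1·P2 via (11.48,51.4): [(0, 54.1564) (31, 46.7132) (31, 66) (0, 66)]  |A|=482.5214
4. ⊥bis P1·P3 via (11.535,54.785): [(0, 58.5847) (31, 48.3731) (31, 66) (0, 66)]  |A|=388.1538
5. canonical 4-gon: [(0, 58.5847) (31, 48.3731) (31, 66) (0, 66)]
6. shoelace: 388.1538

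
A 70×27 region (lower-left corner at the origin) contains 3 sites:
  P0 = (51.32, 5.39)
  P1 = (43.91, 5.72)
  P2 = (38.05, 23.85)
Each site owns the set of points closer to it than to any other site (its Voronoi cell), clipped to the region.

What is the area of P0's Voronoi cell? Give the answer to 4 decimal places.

1. box [0,70]×[0,27]: [(0, 0) (70, 0) (70, 27) (0, 27)]
2. ⊥bis P0·P1 via (47.615,5.555): [(47.3676, 0) (70, 0) (70, 27) (48.57, 27)]  |A|=594.8417
3. ⊥bis P0·P2 via (44.685,14.62): [(48.129, 17.0957) (47.3676, 0) (70, 0) (70, 27) (61.9069, 27)]  |A|=528.7955
4. canonical 5-gon: [(48.129, 17.0957) (47.3676, 0) (70, 0) (70, 27) (61.9069, 27)]
5. shoelace: 528.7955

Area of P0's cell: 528.7955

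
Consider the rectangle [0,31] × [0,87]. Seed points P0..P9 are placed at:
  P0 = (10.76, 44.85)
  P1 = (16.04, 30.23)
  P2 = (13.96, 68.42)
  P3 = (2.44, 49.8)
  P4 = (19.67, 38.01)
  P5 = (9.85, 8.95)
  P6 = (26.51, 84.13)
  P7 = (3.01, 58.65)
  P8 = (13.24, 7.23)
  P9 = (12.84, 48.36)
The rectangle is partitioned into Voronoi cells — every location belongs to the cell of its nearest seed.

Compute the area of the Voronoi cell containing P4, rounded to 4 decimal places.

1. box [0,31]×[0,87]: [(0, 0) (31, 0) (31, 87) (0, 87)]
2. ⊥bis P4·P0 via (15.215,41.43): [(0, 21.6105) (0, 0) (31, 0) (31, 61.992)]  |A|=1295.8387
3. ⊥bis P4·P1 via (17.855,34.12): [(11.7794, 36.9547) (31, 27.9868) (31, 61.992)]  |A|=326.7998
4. ⊥bis P4·P2 via (16.815,53.215): [(25.5163, 54.8488) (11.7794, 36.9547) (31, 27.9868) (31, 55.8785)]  |A|=310.0374
5. ⊥bis P4·P3 via (11.055,43.905): [(25.5163, 54.8488) (11.7794, 36.9547) (31, 27.9868) (31, 55.8785)]  |A|=310.0374
6. ⊥bis P4·P5 via (14.76,23.48): [(25.5163, 54.8488) (11.7794, 36.9547) (31, 27.9868) (31, 55.8785)]  |A|=310.0374
7. ⊥bis P4·P6 via (23.09,61.07): [(25.5163, 54.8488) (11.7794, 36.9547) (31, 27.9868) (31, 55.8785)]  |A|=310.0374
8. ⊥bis P4·P7 via (11.34,48.33): [(25.5163, 54.8488) (11.7794, 36.9547) (31, 27.9868) (31, 55.8785)]  |A|=310.0374
9. ⊥bis P4·P8 via (16.455,22.62): [(25.5163, 54.8488) (11.7794, 36.9547) (31, 27.9868) (31, 55.8785)]  |A|=310.0374
10. ⊥bis P4·P9 via (16.255,43.185): [(16.8778, 43.596) (11.7794, 36.9547) (31, 27.9868) (31, 52.9153)]  |A|=262.7077
11. canonical 4-gon: [(16.8778, 43.596) (11.7794, 36.9547) (31, 27.9868) (31, 52.9153)]
12. shoelace: 262.7077

Area of P4's cell: 262.7077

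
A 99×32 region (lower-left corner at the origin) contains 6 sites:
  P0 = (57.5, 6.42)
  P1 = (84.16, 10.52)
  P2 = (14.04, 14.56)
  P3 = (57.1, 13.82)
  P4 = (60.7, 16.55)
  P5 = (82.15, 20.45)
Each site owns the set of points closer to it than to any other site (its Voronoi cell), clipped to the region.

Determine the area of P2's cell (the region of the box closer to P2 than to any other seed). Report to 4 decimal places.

1. box [0,99]×[0,32]: [(0, 0) (99, 0) (99, 32) (0, 32)]
2. ⊥bis P2·P0 via (35.77,10.49): [(0, 0) (33.8052, 0) (39.7988, 32) (0, 32)]  |A|=1177.6645
3. ⊥bis P2·P1 via (49.1,12.54): [(0, 0) (33.8052, 0) (39.7988, 32) (0, 32)]  |A|=1177.6645
4. ⊥bis P2·P3 via (35.57,14.19): [(0, 0) (33.8052, 0) (35.4798, 8.9405) (35.8761, 32) (0, 32)]  |A|=1132.4365
5. ⊥bis P2·P4 via (37.37,15.555): [(0, 0) (33.8052, 0) (35.4798, 8.9405) (35.8761, 32) (0, 32)]  |A|=1132.4365
6. ⊥bis P2·P5 via (48.095,17.505): [(0, 0) (33.8052, 0) (35.4798, 8.9405) (35.8761, 32) (0, 32)]  |A|=1132.4365
7. canonical 5-gon: [(0, 0) (33.8052, 0) (35.4798, 8.9405) (35.8761, 32) (0, 32)]
8. shoelace: 1132.4365

Area of P2's cell: 1132.4365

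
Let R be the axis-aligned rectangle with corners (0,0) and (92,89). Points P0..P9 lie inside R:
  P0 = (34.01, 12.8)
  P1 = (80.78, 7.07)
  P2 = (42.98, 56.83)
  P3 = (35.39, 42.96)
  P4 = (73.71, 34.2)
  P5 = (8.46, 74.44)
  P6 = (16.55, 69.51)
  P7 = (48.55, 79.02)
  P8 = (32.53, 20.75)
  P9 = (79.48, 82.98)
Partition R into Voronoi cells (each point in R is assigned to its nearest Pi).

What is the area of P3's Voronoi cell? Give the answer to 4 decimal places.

Area of P3's cell: 836.4482

1. box [0,92]×[0,89]: [(0, 0) (92, 0) (92, 89) (0, 89)]
2. ⊥bis P3·P0 via (34.7,27.88): [(0, 29.4677) (92, 25.2582) (92, 89) (0, 89)]  |A|=5670.6079
3. ⊥bis P3·P1 via (58.085,25.015): [(0, 29.4677) (59.4548, 26.7473) (92, 67.9072) (92, 89) (0, 89)]  |A|=4976.5961
4. ⊥bis P3·P2 via (39.185,49.895): [(0, 71.338) (0, 29.4677) (59.4548, 26.7473) (66.1082, 35.162)]  |A|=1643.1791
5. ⊥bis P3·P4 via (54.55,38.58): [(55.1406, 41.1637) (0, 71.338) (0, 29.4677) (51.9238, 27.0919)]  |A|=1523.5276
6. ⊥bis P3·P5 via (21.925,58.7): [(55.1406, 41.1637) (22.3813, 59.0904) (0, 39.944) (0, 29.4677) (51.9238, 27.0919)]  |A|=1172.2076
7. ⊥bis P3·P6 via (25.97,56.235): [(55.1406, 41.1637) (26.6794, 56.7384) (0, 37.8066) (0, 29.4677) (51.9238, 27.0919)]  |A|=1076.229
8. ⊥bis P3·P7 via (41.97,60.99): [(55.1406, 41.1637) (26.6794, 56.7384) (0, 37.8066) (0, 29.4677) (51.9238, 27.0919)]  |A|=1076.229
9. ⊥bis P3·P8 via (33.96,31.855): [(52.4678, 29.4717) (55.1406, 41.1637) (26.6794, 56.7384) (0, 37.8066) (0, 36.2281)]  |A|=836.4482
10. ⊥bis P3·P9 via (57.435,62.97): [(52.4678, 29.4717) (55.1406, 41.1637) (26.6794, 56.7384) (0, 37.8066) (0, 36.2281)]  |A|=836.4482
11. canonical 5-gon: [(52.4678, 29.4717) (55.1406, 41.1637) (26.6794, 56.7384) (0, 37.8066) (0, 36.2281)]
12. shoelace: 836.4482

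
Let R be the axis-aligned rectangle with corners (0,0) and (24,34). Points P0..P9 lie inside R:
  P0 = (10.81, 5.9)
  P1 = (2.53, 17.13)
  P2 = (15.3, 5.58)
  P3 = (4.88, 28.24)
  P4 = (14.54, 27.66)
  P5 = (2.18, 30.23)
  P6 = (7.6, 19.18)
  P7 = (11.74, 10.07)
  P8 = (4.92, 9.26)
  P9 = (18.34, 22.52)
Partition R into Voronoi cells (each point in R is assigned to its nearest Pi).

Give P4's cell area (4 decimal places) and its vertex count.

1. box [0,24]×[0,34]: [(0, 0) (24, 0) (24, 34) (0, 34)]
2. ⊥bis P4·P0 via (12.675,16.78): [(0, 18.9527) (24, 14.8387) (24, 34) (0, 34)]  |A|=410.5031
3. ⊥bis P4·P1 via (8.535,22.395): [(0, 32.1296) (13.5966, 16.622) (24, 14.8387) (24, 34) (0, 34)]  |A|=320.9227
4. ⊥bis P4·P2 via (14.92,16.62): [(0, 32.1296) (13.5966, 16.622) (13.8277, 16.5824) (24, 16.9325) (24, 34) (0, 34)]  |A|=310.2733
5. ⊥bis P4·P3 via (9.71,27.95): [(9.3225, 21.4968) (13.5966, 16.622) (13.8277, 16.5824) (24, 16.9325) (24, 34) (10.0733, 34)]  |A|=238.5808
6. ⊥bis P4·P5 via (8.36,28.945): [(9.3225, 21.4968) (13.5966, 16.622) (13.8277, 16.5824) (24, 16.9325) (24, 34) (10.0733, 34)]  |A|=238.5808
7. ⊥bis P4·P6 via (11.07,23.42): [(9.5144, 24.6931) (19.199, 16.7673) (24, 16.9325) (24, 34) (10.0733, 34)]  |A|=208.2497
8. ⊥bis P4·P7 via (13.14,18.865): [(9.5144, 24.6931) (17.4799, 18.1742) (24, 17.1363) (24, 34) (10.0733, 34)]  |A|=204.0661
9. ⊥bis P4·P8 via (9.73,18.46): [(9.5144, 24.6931) (17.4799, 18.1742) (24, 17.1363) (24, 34) (10.0733, 34)]  |A|=204.0661
10. ⊥bis P4·P9 via (16.44,25.09): [(9.5144, 24.6931) (12.5466, 22.2116) (24, 30.6791) (24, 34) (10.0733, 34)]  |A|=115.9082
11. canonical 5-gon: [(9.5144, 24.6931) (12.5466, 22.2116) (24, 30.6791) (24, 34) (10.0733, 34)]
12. shoelace: 115.9082

Area of P4's cell: 115.9082 (5 vertices)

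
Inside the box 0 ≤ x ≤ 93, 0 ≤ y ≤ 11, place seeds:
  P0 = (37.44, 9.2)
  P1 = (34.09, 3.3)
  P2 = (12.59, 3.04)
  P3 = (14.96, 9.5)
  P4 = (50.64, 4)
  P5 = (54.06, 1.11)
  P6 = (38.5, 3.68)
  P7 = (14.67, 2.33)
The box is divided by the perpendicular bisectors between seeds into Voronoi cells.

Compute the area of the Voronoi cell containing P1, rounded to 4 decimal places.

Area of P1's cell: 104.7368

1. box [0,93]×[0,11]: [(0, 0) (93, 0) (93, 11) (0, 11)]
2. ⊥bis P1·P0 via (35.765,6.25): [(0, 0) (46.7725, 0) (27.3993, 11) (0, 11)]  |A|=407.9449
3. ⊥bis P1·P2 via (23.34,3.17): [(23.3783, 0) (46.7725, 0) (27.3993, 11) (23.2453, 11)]  |A|=151.5148
4. ⊥bis P1·P3 via (24.525,6.4): [(23.345, 2.759) (23.3783, 0) (46.7725, 0) (27.3993, 11) (26.0159, 11)]  |A|=140.0988
5. ⊥bis P1·P4 via (42.365,3.65): [(23.345, 2.759) (23.3783, 0) (42.5194, 0) (42.4147, 2.4743) (27.3993, 11) (26.0159, 11)]  |A|=134.8371
6. ⊥bis P1·P5 via (44.075,2.205): [(23.345, 2.759) (23.3783, 0) (42.5194, 0) (42.4147, 2.4743) (27.3993, 11) (26.0159, 11)]  |A|=134.8371
7. ⊥bis P1·P6 via (36.295,3.49): [(23.345, 2.759) (23.3783, 0) (36.5957, 0) (36.0722, 6.0756) (27.3993, 11) (26.0159, 11)]  |A|=109.1841
8. ⊥bis P1·P7 via (24.38,2.815): [(24.2442, 5.5336) (24.5206, 0) (36.5957, 0) (36.0722, 6.0756) (27.3993, 11) (26.0159, 11)]  |A|=104.7368
9. canonical 6-gon: [(24.2442, 5.5336) (24.5206, 0) (36.5957, 0) (36.0722, 6.0756) (27.3993, 11) (26.0159, 11)]
10. shoelace: 104.7368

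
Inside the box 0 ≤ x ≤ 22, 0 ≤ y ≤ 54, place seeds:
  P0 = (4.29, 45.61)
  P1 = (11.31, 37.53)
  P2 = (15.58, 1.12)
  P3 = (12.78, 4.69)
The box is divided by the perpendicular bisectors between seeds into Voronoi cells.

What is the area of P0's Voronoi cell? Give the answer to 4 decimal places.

Area of P0's cell: 212.2956

1. box [0,22]×[0,54]: [(0, 0) (22, 0) (22, 54) (0, 54)]
2. ⊥bis P0·P1 via (7.8,41.57): [(0, 34.7933) (22, 53.9071) (22, 54) (0, 54)]  |A|=212.2956
3. ⊥bis P0·P2 via (9.935,23.365): [(0, 34.7933) (22, 53.9071) (22, 54) (0, 54)]  |A|=212.2956
4. ⊥bis P0·P3 via (8.535,25.15): [(0, 34.7933) (22, 53.9071) (22, 54) (0, 54)]  |A|=212.2956
5. canonical 4-gon: [(0, 34.7933) (22, 53.9071) (22, 54) (0, 54)]
6. shoelace: 212.2956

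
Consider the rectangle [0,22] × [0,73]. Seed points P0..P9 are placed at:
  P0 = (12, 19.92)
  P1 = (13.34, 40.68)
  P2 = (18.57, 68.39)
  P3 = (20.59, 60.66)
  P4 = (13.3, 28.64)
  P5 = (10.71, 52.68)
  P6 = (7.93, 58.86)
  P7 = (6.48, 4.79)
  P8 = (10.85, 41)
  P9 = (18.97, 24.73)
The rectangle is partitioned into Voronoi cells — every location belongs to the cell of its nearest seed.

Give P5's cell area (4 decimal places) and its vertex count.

Area of P5's cell: 156.8721 (5 vertices)

1. box [0,22]×[0,73]: [(0, 0) (22, 0) (22, 73) (0, 73)]
2. ⊥bis P5·P0 via (11.355,36.3): [(0, 35.8529) (22, 36.7192) (22, 73) (0, 73)]  |A|=807.7075
3. ⊥bis P5·P1 via (12.025,46.68): [(0, 44.0445) (22, 48.8662) (22, 73) (0, 73)]  |A|=583.9822
4. ⊥bis P5·P2 via (14.64,60.535): [(0, 67.8597) (0, 44.0445) (22, 48.8662) (22, 56.8527)]  |A|=349.8177
5. ⊥bis P5·P3 via (15.65,56.67): [(11.0962, 62.308) (0, 67.8597) (0, 44.0445) (21.9601, 48.8575)]  |A|=305.9608
6. ⊥bis P5·P4 via (12.005,40.66): [(11.0962, 62.308) (0, 67.8597) (0, 44.0445) (21.9601, 48.8575)]  |A|=305.9608
7. ⊥bis P5·P6 via (9.32,55.77): [(14.4962, 58.0985) (0, 51.5775) (0, 44.0445) (21.9601, 48.8575)]  |A|=174.0286
8. ⊥bis P5·P7 via (8.595,28.735): [(14.4962, 58.0985) (0, 51.5775) (0, 44.0445) (21.9601, 48.8575)]  |A|=174.0286
9. ⊥bis P5·P8 via (10.78,46.84): [(14.4962, 58.0985) (0, 51.5775) (0, 46.7108) (12.8693, 46.865) (21.9601, 48.8575)]  |A|=156.8721
10. ⊥bis P5·P9 via (14.84,38.705): [(14.4962, 58.0985) (0, 51.5775) (0, 46.7108) (12.8693, 46.865) (21.9601, 48.8575)]  |A|=156.8721
11. canonical 5-gon: [(14.4962, 58.0985) (0, 51.5775) (0, 46.7108) (12.8693, 46.865) (21.9601, 48.8575)]
12. shoelace: 156.8721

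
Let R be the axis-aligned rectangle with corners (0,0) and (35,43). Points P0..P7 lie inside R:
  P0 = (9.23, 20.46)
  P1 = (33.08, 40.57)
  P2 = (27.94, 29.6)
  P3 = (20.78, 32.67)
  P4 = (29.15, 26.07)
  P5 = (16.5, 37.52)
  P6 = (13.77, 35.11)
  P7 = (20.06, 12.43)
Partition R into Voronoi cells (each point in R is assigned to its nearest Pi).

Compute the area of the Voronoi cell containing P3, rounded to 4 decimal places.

1. box [0,35]×[0,43]: [(0, 0) (35, 0) (35, 43) (0, 43)]
2. ⊥bis P3·P0 via (15.005,26.565): [(0, 40.7589) (35, 7.6508) (35, 43) (0, 43)]  |A|=657.8297
3. ⊥bis P3·P1 via (26.93,36.62): [(0, 40.7589) (35, 7.6508) (35, 24.0553) (22.8323, 43) (0, 43)]  |A|=542.5729
4. ⊥bis P3·P2 via (24.36,31.135): [(0, 40.7589) (20.2665, 21.5879) (26.7992, 36.8237) (22.8323, 43) (0, 43)]  |A|=317.5458
5. ⊥bis P3·P4 via (24.965,29.37): [(0, 40.7589) (19.4429, 22.367) (21.9802, 25.5847) (26.7992, 36.8237) (22.8323, 43) (0, 43)]  |A|=315.2324
6. ⊥bis P3·P5 via (18.64,35.095): [(12.0942, 29.3185) (19.4429, 22.367) (21.9802, 25.5847) (26.7992, 36.8237) (24.5562, 40.3159)]  |A|=119.2862
7. ⊥bis P3·P6 via (17.275,33.89): [(17.2752, 33.8906) (14.7946, 26.764) (19.4429, 22.367) (21.9802, 25.5847) (26.7992, 36.8237) (24.5562, 40.3159)]  |A|=106.4954
8. ⊥bis P3·P7 via (20.42,22.55): [(17.2752, 33.8906) (14.7946, 26.764) (19.2037, 22.5933) (19.6099, 22.5788) (21.9802, 25.5847) (26.7992, 36.8237) (24.5562, 40.3159)]  |A|=106.4512
9. canonical 7-gon: [(17.2752, 33.8906) (14.7946, 26.764) (19.2037, 22.5933) (19.6099, 22.5788) (21.9802, 25.5847) (26.7992, 36.8237) (24.5562, 40.3159)]
10. shoelace: 106.4512

Area of P3's cell: 106.4512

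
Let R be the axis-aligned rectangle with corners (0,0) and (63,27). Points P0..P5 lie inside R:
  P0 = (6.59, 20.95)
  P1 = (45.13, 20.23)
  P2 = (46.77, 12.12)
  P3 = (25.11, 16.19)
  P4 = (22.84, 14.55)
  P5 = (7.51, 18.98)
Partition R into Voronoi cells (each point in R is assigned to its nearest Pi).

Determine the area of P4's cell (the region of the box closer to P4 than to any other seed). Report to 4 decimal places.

1. box [0,63]×[0,27]: [(0, 0) (63, 0) (63, 27) (0, 27)]
2. ⊥bis P4·P0 via (14.715,17.75): [(7.7242, 0) (63, 0) (63, 27) (18.3581, 27)]  |A|=1348.8888
3. ⊥bis P4·P1 via (33.985,17.39): [(7.7242, 0) (38.4164, 0) (31.5362, 27) (18.3581, 27)]  |A|=592.2479
4. ⊥bis P4·P2 via (34.805,13.335): [(7.7242, 0) (33.4509, 0) (34.8658, 13.9336) (31.5362, 27) (18.3581, 27)]  |A|=557.6544
5. ⊥bis P4·P3 via (23.975,15.37): [(17.3754, 24.5049) (7.7242, 0) (33.4509, 0) (33.6516, 1.9762)]  |A|=333.5571
6. ⊥bis P4·P5 via (15.175,16.765): [(17.4013, 24.469) (10.3303, 0) (33.4509, 0) (33.6516, 1.9762)]  |A|=301.1826
7. canonical 4-gon: [(17.4013, 24.469) (10.3303, 0) (33.4509, 0) (33.6516, 1.9762)]
8. shoelace: 301.1826

Area of P4's cell: 301.1826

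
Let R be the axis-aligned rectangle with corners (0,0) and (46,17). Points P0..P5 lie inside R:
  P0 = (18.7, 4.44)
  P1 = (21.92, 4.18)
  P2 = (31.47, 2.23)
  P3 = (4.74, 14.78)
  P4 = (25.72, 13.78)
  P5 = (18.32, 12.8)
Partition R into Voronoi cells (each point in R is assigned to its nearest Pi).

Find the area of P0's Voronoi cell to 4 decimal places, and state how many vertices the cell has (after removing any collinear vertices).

Area of P0's cell: 106.6589 (4 vertices)

1. box [0,46]×[0,17]: [(0, 0) (46, 0) (46, 17) (0, 17)]
2. ⊥bis P0·P1 via (20.31,4.31): [(0, 0) (19.962, 0) (21.3347, 17) (0, 17)]  |A|=351.0215
3. ⊥bis P0·P2 via (25.085,3.335): [(0, 0) (19.962, 0) (21.3347, 17) (0, 17)]  |A|=351.0215
4. ⊥bis P0·P3 via (11.72,9.61): [(4.602, 0) (19.962, 0) (21.3347, 17) (17.1937, 17)]  |A|=165.7583
5. ⊥bis P0·P4 via (22.21,9.11): [(15.2335, 14.3536) (4.602, 0) (19.962, 0) (20.7841, 10.1817)]  |A|=140.2076
6. ⊥bis P0·P5 via (18.51,8.62): [(10.7246, 8.2661) (4.602, 0) (19.962, 0) (20.6659, 8.718)]  |A|=106.6589
7. canonical 4-gon: [(10.7246, 8.2661) (4.602, 0) (19.962, 0) (20.6659, 8.718)]
8. shoelace: 106.6589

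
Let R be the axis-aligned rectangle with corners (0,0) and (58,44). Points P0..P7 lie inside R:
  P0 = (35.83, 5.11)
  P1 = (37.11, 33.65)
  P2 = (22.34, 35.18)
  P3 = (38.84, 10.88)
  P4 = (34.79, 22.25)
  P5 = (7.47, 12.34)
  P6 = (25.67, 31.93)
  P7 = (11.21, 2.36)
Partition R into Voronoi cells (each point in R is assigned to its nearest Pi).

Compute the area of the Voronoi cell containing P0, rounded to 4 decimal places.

1. box [0,58]×[0,44]: [(0, 0) (58, 0) (58, 44) (0, 44)]
2. ⊥bis P0·P1 via (36.47,19.38): [(0, 21.0157) (0, 0) (58, 0) (58, 18.4144)]  |A|=1143.4714
3. ⊥bis P0·P2 via (29.085,20.145): [(28.2059, 19.7506) (0, 7.0969) (0, 0) (58, 0) (58, 18.4144)]  |A|=947.1755
4. ⊥bis P0·P3 via (37.335,7.995): [(20.9984, 16.5172) (0, 7.0969) (0, 0) (52.661, 0)]  |A|=509.4176
5. ⊥bis P0·P4 via (35.31,13.68): [(27.3617, 13.1977) (11.4466, 12.232) (0, 7.0969) (0, 0) (52.661, 0)]  |A|=479.9302
6. ⊥bis P0·P5 via (21.65,8.725): [(27.3617, 13.1977) (22.7184, 12.916) (19.4257, 0) (52.661, 0)]  |A|=248.8372
7. ⊥bis P0·P6 via (30.75,18.52): [(27.3617, 13.1977) (22.7184, 12.916) (19.4257, 0) (52.661, 0)]  |A|=248.8372
8. ⊥bis P0·P7 via (23.52,3.735): [(27.3617, 13.1977) (22.7184, 12.916) (22.5627, 12.3052) (23.9372, 0) (52.661, 0)]  |A|=221.0796
9. canonical 5-gon: [(27.3617, 13.1977) (22.7184, 12.916) (22.5627, 12.3052) (23.9372, 0) (52.661, 0)]
10. shoelace: 221.0796

Area of P0's cell: 221.0796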